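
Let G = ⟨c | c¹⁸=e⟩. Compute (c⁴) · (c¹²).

Compute (c⁴) · (c¹²) by multiplying left to right and reducing via the relations at each step:
  (c⁴) · c¹² = c¹⁶

Answer: c¹⁶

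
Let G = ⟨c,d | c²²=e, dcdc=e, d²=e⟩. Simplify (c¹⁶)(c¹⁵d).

Compute (c¹⁶) · (c¹⁵d) by multiplying left to right and reducing via the relations at each step:
  (c¹⁶) · c¹⁵ = c⁹
  (c⁹) · d = c⁹d

Answer: c⁹d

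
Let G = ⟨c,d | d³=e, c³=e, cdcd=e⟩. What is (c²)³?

Compute successive powers of (c²), reducing at each step:
  (c²)²: (c²) · c² = c
  (c²)³: c · c² = e

Answer: e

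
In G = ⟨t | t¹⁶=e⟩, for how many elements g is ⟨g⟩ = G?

G is cyclic of order 16. An element generates G iff its order is 16, and a cyclic group of order 16 has exactly φ(16) = 8 such elements.

Answer: 8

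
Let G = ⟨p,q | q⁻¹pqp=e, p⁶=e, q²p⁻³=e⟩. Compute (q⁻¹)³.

Compute successive powers of (q⁻¹), reducing at each step:
  (q⁻¹)²: (q⁻¹) · q⁻¹ = p³
  (q⁻¹)³: (p³) · q⁻¹ = q

Answer: q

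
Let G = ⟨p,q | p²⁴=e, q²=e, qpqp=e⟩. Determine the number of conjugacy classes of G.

The conjugacy classes (representative and size) are:
  [e] (size 1), [p²³] (size 2), [p²] (size 2), [p³] (size 2), [p²⁰] (size 2), [p¹⁹] (size 2), [p⁶] (size 2), [p⁷] (size 2), [p⁸] (size 2), [p⁹] (size 2), [p¹⁴] (size 2), [p¹¹] (size 2), [p¹²] (size 1), [p⁴q] (size 12), [p⁵q] (size 12).
Class equation: 1 + 2 + 2 + 2 + 2 + 2 + 2 + 2 + 2 + 2 + 2 + 2 + 1 + 12 + 12 = 48 = |G|. So G has 15 conjugacy classes.

Answer: 15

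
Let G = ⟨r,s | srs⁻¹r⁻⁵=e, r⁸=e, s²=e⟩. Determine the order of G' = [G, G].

G' = [G, G] is generated by all commutators. The generator-pair commutators are: [r, s] = r⁴.
The subgroup they normally generate is {e, r⁴}, of order 2.
Check: |G/G'| = 16/2 = 8 is the order of the abelianisation.

Answer: 2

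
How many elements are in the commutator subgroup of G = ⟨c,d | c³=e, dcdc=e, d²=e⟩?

G' = [G, G] is generated by all commutators. The generator-pair commutators are: [c, d] = c².
The subgroup they normally generate is {e, c, c²}, of order 3.
Check: |G/G'| = 6/3 = 2 is the order of the abelianisation.

Answer: 3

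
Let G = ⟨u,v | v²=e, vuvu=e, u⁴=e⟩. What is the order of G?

Enumerate words in the generators, reducing via the relations: the distinct elements are
  {e, u, v, uv, u², u³, u²v, u³v}.
No further products give new elements, so |G| = 8.

Answer: 8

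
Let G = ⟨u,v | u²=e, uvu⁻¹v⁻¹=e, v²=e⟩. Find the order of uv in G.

Compute successive powers until reaching e:
  (uv)¹ = uv, (uv)² = e.
The smallest positive k with (uv)ᵏ = e is 2.

Answer: 2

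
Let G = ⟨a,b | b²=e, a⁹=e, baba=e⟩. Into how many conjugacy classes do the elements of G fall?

The conjugacy classes (representative and size) are:
  [e] (size 1), [a⁸] (size 2), [a⁷] (size 2), [a⁶] (size 2), [a⁵] (size 2), [a⁴b] (size 9).
Class equation: 1 + 2 + 2 + 2 + 2 + 9 = 18 = |G|. So G has 6 conjugacy classes.

Answer: 6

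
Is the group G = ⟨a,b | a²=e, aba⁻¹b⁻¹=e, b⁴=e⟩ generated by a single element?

|G| = 8, but the maximum element order in G is 4 < 8. No single element generates all of G, so G is not cyclic.

Answer: No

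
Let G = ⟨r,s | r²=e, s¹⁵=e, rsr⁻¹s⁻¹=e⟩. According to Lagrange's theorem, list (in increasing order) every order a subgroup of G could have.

|G| = 30 = 2 · 3 · 5. By Lagrange's theorem the order of any subgroup divides 30; the divisors of 30 are 1, 2, 3, 5, 6, 10, 15, 30.

Answer: 1, 2, 3, 5, 6, 10, 15, 30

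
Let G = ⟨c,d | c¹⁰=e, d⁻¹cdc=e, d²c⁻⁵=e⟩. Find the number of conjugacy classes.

The conjugacy classes (representative and size) are:
  [e] (size 1), [c] (size 2), [c⁸] (size 2), [c⁷] (size 2), [c⁴] (size 2), [c⁵] (size 1), [c⁴d] (size 5), [c²d⁻¹] (size 5).
Class equation: 1 + 2 + 2 + 2 + 2 + 1 + 5 + 5 = 20 = |G|. So G has 8 conjugacy classes.

Answer: 8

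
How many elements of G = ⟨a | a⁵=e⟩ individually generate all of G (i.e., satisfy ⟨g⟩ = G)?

G is cyclic of order 5. An element generates G iff its order is 5, and a cyclic group of order 5 has exactly φ(5) = 4 such elements.

Answer: 4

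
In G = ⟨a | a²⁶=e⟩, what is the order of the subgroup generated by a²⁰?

|⟨a²⁰⟩| equals the order of a²⁰. Compute successive powers until reaching e:
  (a²⁰)¹ = a²⁰, (a²⁰)² = a¹⁴, (a²⁰)³ = a⁸, (a²⁰)⁴ = a², (a²⁰)⁵ = a²², (a²⁰)⁶ = a¹⁶, (a²⁰)⁷ = a¹⁰, (a²⁰)⁸ = a⁴, (a²⁰)⁹ = a²⁴, (a²⁰)¹⁰ = a¹⁸, (a²⁰)¹¹ = a¹², (a²⁰)¹² = a⁶, (a²⁰)¹³ = e.
The smallest positive k with (a²⁰)ᵏ = e is 13, so |⟨a²⁰⟩| = 13.

Answer: 13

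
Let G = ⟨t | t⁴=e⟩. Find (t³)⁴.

Compute successive powers of (t³), reducing at each step:
  (t³)²: (t³) · t³ = t²
  (t³)³: (t²) · t³ = t
  (t³)⁴: t · t³ = e

Answer: e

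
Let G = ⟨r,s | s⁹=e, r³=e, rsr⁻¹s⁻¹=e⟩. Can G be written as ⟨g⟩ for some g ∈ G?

|G| = 27, but the maximum element order in G is 9 < 27. No single element generates all of G, so G is not cyclic.

Answer: No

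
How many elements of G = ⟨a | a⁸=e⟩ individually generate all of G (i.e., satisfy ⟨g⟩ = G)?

G is cyclic of order 8. An element generates G iff its order is 8, and a cyclic group of order 8 has exactly φ(8) = 4 such elements.

Answer: 4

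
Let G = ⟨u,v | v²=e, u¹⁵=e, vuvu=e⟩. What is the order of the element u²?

Compute successive powers until reaching e:
  (u²)¹ = u², (u²)² = u⁴, (u²)³ = u⁶, (u²)⁴ = u⁸, (u²)⁵ = u¹⁰, (u²)⁶ = u¹², (u²)⁷ = u¹⁴, (u²)⁸ = u, (u²)⁹ = u³, (u²)¹⁰ = u⁵, (u²)¹¹ = u⁷, (u²)¹² = u⁹, (u²)¹³ = u¹¹, (u²)¹⁴ = u¹³, (u²)¹⁵ = e.
The smallest positive k with (u²)ᵏ = e is 15.

Answer: 15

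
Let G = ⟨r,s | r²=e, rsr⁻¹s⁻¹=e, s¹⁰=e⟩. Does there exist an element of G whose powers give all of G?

|G| = 20, but the maximum element order in G is 10 < 20. No single element generates all of G, so G is not cyclic.

Answer: No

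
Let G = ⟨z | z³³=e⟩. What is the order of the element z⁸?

Compute successive powers until reaching e:
  (z⁸)¹ = z⁸, (z⁸)² = z¹⁶, (z⁸)³ = z²⁴, (z⁸)⁴ = z³², (z⁸)⁵ = z⁷, (z⁸)⁶ = z¹⁵, (z⁸)⁷ = z²³, (z⁸)⁸ = z³¹, (z⁸)⁹ = z⁶, (z⁸)¹⁰ = z¹⁴, (z⁸)¹¹ = z²², (z⁸)¹² = z³⁰, (z⁸)¹³ = z⁵, (z⁸)¹⁴ = z¹³, (z⁸)¹⁵ = z²¹, (z⁸)¹⁶ = z²⁹, (z⁸)¹⁷ = z⁴, (z⁸)¹⁸ = z¹², (z⁸)¹⁹ = z²⁰, (z⁸)²⁰ = z²⁸, (z⁸)²¹ = z³, (z⁸)²² = z¹¹, (z⁸)²³ = z¹⁹, (z⁸)²⁴ = z²⁷, (z⁸)²⁵ = z², (z⁸)²⁶ = z¹⁰, (z⁸)²⁷ = z¹⁸, (z⁸)²⁸ = z²⁶, (z⁸)²⁹ = z, (z⁸)³⁰ = z⁹, (z⁸)³¹ = z¹⁷, (z⁸)³² = z²⁵, (z⁸)³³ = e.
The smallest positive k with (z⁸)ᵏ = e is 33.

Answer: 33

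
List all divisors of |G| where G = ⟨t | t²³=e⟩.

|G| = 23 = 23. By Lagrange's theorem the order of any subgroup divides 23; the divisors of 23 are 1, 23.

Answer: 1, 23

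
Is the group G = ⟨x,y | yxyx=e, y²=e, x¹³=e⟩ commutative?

x·y = xy but y·x = x¹²y, so x·y ≠ y·x and G is not abelian.

Answer: No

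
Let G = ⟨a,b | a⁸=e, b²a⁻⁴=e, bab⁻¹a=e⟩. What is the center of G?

An element z ∈ Z(G) iff z commutes with every generator.
For example a⁴ is central: (a⁴)·a = a⁵ = a·(a⁴); (a⁴)·b = b⁻¹ = b·(a⁴).
Whereas a ∉ Z(G) since a·b = ab ≠ a³b⁻¹ = b·a.
Checking each of the 16 elements this way gives Z(G) = {e, a⁴}, of order 2.

Answer: {e, a⁴}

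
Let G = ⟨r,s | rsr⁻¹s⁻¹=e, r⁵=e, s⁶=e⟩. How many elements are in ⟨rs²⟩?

|⟨rs²⟩| equals the order of rs². Compute successive powers until reaching e:
  (rs²)¹ = rs², (rs²)² = r²s⁴, (rs²)³ = r³, (rs²)⁴ = r⁴s², (rs²)⁵ = s⁴, (rs²)⁶ = r, (rs²)⁷ = r²s², (rs²)⁸ = r³s⁴, (rs²)⁹ = r⁴, (rs²)¹⁰ = s², (rs²)¹¹ = rs⁴, (rs²)¹² = r², (rs²)¹³ = r³s², (rs²)¹⁴ = r⁴s⁴, (rs²)¹⁵ = e.
The smallest positive k with (rs²)ᵏ = e is 15, so |⟨rs²⟩| = 15.

Answer: 15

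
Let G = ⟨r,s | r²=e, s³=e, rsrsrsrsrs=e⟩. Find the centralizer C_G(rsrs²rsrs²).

⟨rsrs²rsrs²⟩ ⊆ C_G(rsrs²rsrs²) since powers of rsrs²rsrs² commute with rsrs²rsrs²; so |C_G(rsrs²rsrs²)| ≥ |⟨rsrs²rsrs²⟩| = 5.
By orbit–stabilizer, |C_G(rsrs²rsrs²)| = |G| / |conj. class of rsrs²rsrs²| = 60 / 12 = 5.
The 5 elements commuting with rsrs²rsrs² are {e, srs²r, rsrs², srs²rsrs²r, rsrs²rsrs²}.

Answer: {e, srs²r, rsrs², srs²rsrs²r, rsrs²rsrs²}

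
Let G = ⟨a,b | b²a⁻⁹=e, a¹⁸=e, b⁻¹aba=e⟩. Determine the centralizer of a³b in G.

⟨a³b⟩ ⊆ C_G(a³b) since powers of a³b commute with a³b; so |C_G(a³b)| ≥ |⟨a³b⟩| = 4.
By orbit–stabilizer, |C_G(a³b)| = |G| / |conj. class of a³b| = 36 / 9 = 4.
The 4 elements commuting with a³b are {e, a⁹, a³b, a³b⁻¹}.

Answer: {e, a⁹, a³b, a³b⁻¹}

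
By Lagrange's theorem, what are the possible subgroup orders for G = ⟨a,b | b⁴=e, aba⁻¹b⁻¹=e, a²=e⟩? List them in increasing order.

|G| = 8 = 2³. By Lagrange's theorem the order of any subgroup divides 8; the divisors of 8 are 1, 2, 4, 8.

Answer: 1, 2, 4, 8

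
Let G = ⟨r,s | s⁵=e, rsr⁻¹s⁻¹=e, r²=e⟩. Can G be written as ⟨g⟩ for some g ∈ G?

|G| = 10. The element rs has order 10 (its powers give 10 distinct elements), so ⟨rs⟩ = G and G is cyclic.

Answer: Yes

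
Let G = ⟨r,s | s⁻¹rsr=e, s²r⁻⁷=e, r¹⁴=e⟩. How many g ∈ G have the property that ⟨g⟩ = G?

⟨g⟩ = G would require ord(g) = |G| = 28, but the maximum element order in G is 14 < 28. So G is not cyclic and no single element generates it: the count is 0.

Answer: 0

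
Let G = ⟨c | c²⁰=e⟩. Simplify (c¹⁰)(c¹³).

Compute (c¹⁰) · (c¹³) by multiplying left to right and reducing via the relations at each step:
  (c¹⁰) · c¹³ = c³

Answer: c³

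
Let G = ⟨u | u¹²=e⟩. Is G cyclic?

|G| = 12. The element u has order 12 (its powers give 12 distinct elements), so ⟨u⟩ = G and G is cyclic.

Answer: Yes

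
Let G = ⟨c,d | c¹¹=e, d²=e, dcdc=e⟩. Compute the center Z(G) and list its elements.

An element z ∈ Z(G) iff z commutes with every generator.
For example e is central: e·c = c = c·e; e·d = d = d·e.
Whereas c ∉ Z(G) since c·d = cd ≠ c¹⁰d = d·c.
Checking each of the 22 elements this way gives Z(G) = {e}, of order 1.

Answer: {e}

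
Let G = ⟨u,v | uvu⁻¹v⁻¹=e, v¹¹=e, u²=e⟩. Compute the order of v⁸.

Compute successive powers until reaching e:
  (v⁸)¹ = v⁸, (v⁸)² = v⁵, (v⁸)³ = v², (v⁸)⁴ = v¹⁰, (v⁸)⁵ = v⁷, (v⁸)⁶ = v⁴, (v⁸)⁷ = v, (v⁸)⁸ = v⁹, (v⁸)⁹ = v⁶, (v⁸)¹⁰ = v³, (v⁸)¹¹ = e.
The smallest positive k with (v⁸)ᵏ = e is 11.

Answer: 11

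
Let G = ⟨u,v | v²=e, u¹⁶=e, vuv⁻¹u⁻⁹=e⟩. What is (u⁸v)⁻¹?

The order of (u⁸v) is 2 (smallest k with (u⁸v)ᵏ = e), so (u⁸v)⁻¹ = (u⁸v)¹ = u⁸v.
Check: (u⁸v) · (u⁸v) → (u⁸v) · u⁸ = v;   v · v = e, giving e as required.

Answer: u⁸v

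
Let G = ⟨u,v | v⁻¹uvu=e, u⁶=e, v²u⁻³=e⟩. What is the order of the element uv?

Compute successive powers until reaching e:
  (uv)¹ = uv, (uv)² = u³, (uv)³ = uv⁻¹, (uv)⁴ = e.
The smallest positive k with (uv)ᵏ = e is 4.

Answer: 4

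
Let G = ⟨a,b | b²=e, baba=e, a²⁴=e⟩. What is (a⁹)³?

Compute successive powers of (a⁹), reducing at each step:
  (a⁹)²: (a⁹) · a⁹ = a¹⁸
  (a⁹)³: (a¹⁸) · a⁹ = a³

Answer: a³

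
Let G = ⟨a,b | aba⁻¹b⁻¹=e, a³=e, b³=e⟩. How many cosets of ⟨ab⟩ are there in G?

First find ord(ab) by computing successive powers:
  (ab)¹ = ab, (ab)² = a²b², (ab)³ = e.
So |⟨ab⟩| = ord(ab) = 3. With |G| = 9, by Lagrange [G : ⟨ab⟩] = 9/3 = 3.

Answer: 3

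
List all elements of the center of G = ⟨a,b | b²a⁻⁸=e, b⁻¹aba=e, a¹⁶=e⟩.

An element z ∈ Z(G) iff z commutes with every generator.
For example a⁸ is central: (a⁸)·a = a⁹ = a·(a⁸); (a⁸)·b = b⁻¹ = b·(a⁸).
Whereas a ∉ Z(G) since a·b = ab ≠ a⁷b⁻¹ = b·a.
Checking each of the 32 elements this way gives Z(G) = {e, a⁸}, of order 2.

Answer: {e, a⁸}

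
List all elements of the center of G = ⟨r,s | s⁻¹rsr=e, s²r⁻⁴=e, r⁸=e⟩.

An element z ∈ Z(G) iff z commutes with every generator.
For example r⁴ is central: (r⁴)·r = r⁵ = r·(r⁴); (r⁴)·s = s⁻¹ = s·(r⁴).
Whereas r ∉ Z(G) since r·s = rs ≠ r³s⁻¹ = s·r.
Checking each of the 16 elements this way gives Z(G) = {e, r⁴}, of order 2.

Answer: {e, r⁴}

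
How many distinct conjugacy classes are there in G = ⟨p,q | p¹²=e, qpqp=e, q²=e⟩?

The conjugacy classes (representative and size) are:
  [e] (size 1), [p¹¹] (size 2), [p²] (size 2), [p⁹] (size 2), [p⁴] (size 2), [p⁵] (size 2), [p⁶] (size 1), [q] (size 6), [pq] (size 6).
Class equation: 1 + 2 + 2 + 2 + 2 + 2 + 1 + 6 + 6 = 24 = |G|. So G has 9 conjugacy classes.

Answer: 9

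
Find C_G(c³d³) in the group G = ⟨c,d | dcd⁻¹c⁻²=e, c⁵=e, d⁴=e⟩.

⟨c³d³⟩ ⊆ C_G(c³d³) since powers of c³d³ commute with c³d³; so |C_G(c³d³)| ≥ |⟨c³d³⟩| = 4.
By orbit–stabilizer, |C_G(c³d³)| = |G| / |conj. class of c³d³| = 20 / 5 = 4.
The 4 elements commuting with c³d³ are {e, c²d², c⁴d, c³d³}.

Answer: {e, c²d², c⁴d, c³d³}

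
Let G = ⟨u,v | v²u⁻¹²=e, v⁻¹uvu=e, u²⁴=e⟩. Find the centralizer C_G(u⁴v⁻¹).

⟨u⁴v⁻¹⟩ ⊆ C_G(u⁴v⁻¹) since powers of u⁴v⁻¹ commute with u⁴v⁻¹; so |C_G(u⁴v⁻¹)| ≥ |⟨u⁴v⁻¹⟩| = 4.
By orbit–stabilizer, |C_G(u⁴v⁻¹)| = |G| / |conj. class of u⁴v⁻¹| = 48 / 12 = 4.
The 4 elements commuting with u⁴v⁻¹ are {e, u¹², u⁴v, u⁴v⁻¹}.

Answer: {e, u¹², u⁴v, u⁴v⁻¹}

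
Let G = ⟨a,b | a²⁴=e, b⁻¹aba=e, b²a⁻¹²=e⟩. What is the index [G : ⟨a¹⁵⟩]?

First find ord(a¹⁵) by computing successive powers:
  (a¹⁵)¹ = a¹⁵, (a¹⁵)² = a⁶, (a¹⁵)³ = a²¹, (a¹⁵)⁴ = a¹², (a¹⁵)⁵ = a³, (a¹⁵)⁶ = a¹⁸, (a¹⁵)⁷ = a⁹, (a¹⁵)⁸ = e.
So |⟨a¹⁵⟩| = ord(a¹⁵) = 8. With |G| = 48, by Lagrange [G : ⟨a¹⁵⟩] = 48/8 = 6.

Answer: 6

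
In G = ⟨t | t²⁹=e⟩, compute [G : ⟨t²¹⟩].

First find ord(t²¹) by computing successive powers:
  (t²¹)¹ = t²¹, (t²¹)² = t¹³, (t²¹)³ = t⁵, (t²¹)⁴ = t²⁶, (t²¹)⁵ = t¹⁸, (t²¹)⁶ = t¹⁰, (t²¹)⁷ = t², (t²¹)⁸ = t²³, (t²¹)⁹ = t¹⁵, (t²¹)¹⁰ = t⁷, (t²¹)¹¹ = t²⁸, (t²¹)¹² = t²⁰, (t²¹)¹³ = t¹², (t²¹)¹⁴ = t⁴, (t²¹)¹⁵ = t²⁵, (t²¹)¹⁶ = t¹⁷, (t²¹)¹⁷ = t⁹, (t²¹)¹⁸ = t, (t²¹)¹⁹ = t²², (t²¹)²⁰ = t¹⁴, (t²¹)²¹ = t⁶, (t²¹)²² = t²⁷, (t²¹)²³ = t¹⁹, (t²¹)²⁴ = t¹¹, (t²¹)²⁵ = t³, (t²¹)²⁶ = t²⁴, (t²¹)²⁷ = t¹⁶, (t²¹)²⁸ = t⁸, (t²¹)²⁹ = e.
So |⟨t²¹⟩| = ord(t²¹) = 29. With |G| = 29, by Lagrange [G : ⟨t²¹⟩] = 29/29 = 1.

Answer: 1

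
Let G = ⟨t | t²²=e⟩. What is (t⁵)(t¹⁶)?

Compute (t⁵) · (t¹⁶) by multiplying left to right and reducing via the relations at each step:
  (t⁵) · t¹⁶ = t²¹

Answer: t²¹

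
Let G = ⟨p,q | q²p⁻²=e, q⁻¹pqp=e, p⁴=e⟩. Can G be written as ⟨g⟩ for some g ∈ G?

Every cyclic group is abelian. But p·q = pq while q·p = pq⁻¹, so p·q ≠ q·p and G is not abelian. Hence G is not cyclic.

Answer: No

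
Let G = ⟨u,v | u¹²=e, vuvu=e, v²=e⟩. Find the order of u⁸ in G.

Compute successive powers until reaching e:
  (u⁸)¹ = u⁸, (u⁸)² = u⁴, (u⁸)³ = e.
The smallest positive k with (u⁸)ᵏ = e is 3.

Answer: 3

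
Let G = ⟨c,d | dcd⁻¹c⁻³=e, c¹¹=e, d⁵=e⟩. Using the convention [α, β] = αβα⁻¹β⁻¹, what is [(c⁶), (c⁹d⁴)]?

[(c⁶), (c⁹d⁴)] = (c⁶)·(c⁹d⁴)·(c⁶)⁻¹·(c⁹d⁴)⁻¹.
  (c⁶) · (c⁹d⁴) = c⁴d⁴
  (c⁴d⁴) · (c⁵) = c²d⁴
  (c²d⁴) · (c⁶d) = c⁴

Answer: c⁴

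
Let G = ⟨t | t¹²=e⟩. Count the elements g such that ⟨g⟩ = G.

G is cyclic of order 12. An element generates G iff its order is 12, and a cyclic group of order 12 has exactly φ(12) = 4 such elements.

Answer: 4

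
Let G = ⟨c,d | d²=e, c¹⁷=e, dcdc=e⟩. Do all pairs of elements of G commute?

c·d = cd but d·c = c¹⁶d, so c·d ≠ d·c and G is not abelian.

Answer: No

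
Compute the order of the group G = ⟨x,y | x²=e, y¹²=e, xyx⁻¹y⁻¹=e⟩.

Enumerate words in the generators, reducing via the relations: the distinct elements are
  {e, x, y, xy, y², y³, y⁴, y⁵, y⁶, y⁷, y⁸, y⁹, xy², xy³, xy⁴, xy⁵, xy⁶, xy⁷, xy⁸, xy⁹, y¹¹, y¹⁰, xy¹¹, xy¹⁰}.
No further products give new elements, so |G| = 24.

Answer: 24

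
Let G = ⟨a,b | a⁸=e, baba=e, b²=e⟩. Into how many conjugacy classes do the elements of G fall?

The conjugacy classes (representative and size) are:
  [e] (size 1), [a] (size 2), [a⁶] (size 2), [a³] (size 2), [a⁴] (size 1), [b] (size 4), [a⁵b] (size 4).
Class equation: 1 + 2 + 2 + 2 + 1 + 4 + 4 = 16 = |G|. So G has 7 conjugacy classes.

Answer: 7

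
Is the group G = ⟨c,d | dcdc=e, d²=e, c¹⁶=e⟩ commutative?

c·d = cd but d·c = c¹⁵d, so c·d ≠ d·c and G is not abelian.

Answer: No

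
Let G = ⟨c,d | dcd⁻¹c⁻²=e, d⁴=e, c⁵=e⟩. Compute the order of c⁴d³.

Compute successive powers until reaching e:
  (c⁴d³)¹ = c⁴d³, (c⁴d³)² = cd², (c⁴d³)³ = c²d, (c⁴d³)⁴ = e.
The smallest positive k with (c⁴d³)ᵏ = e is 4.

Answer: 4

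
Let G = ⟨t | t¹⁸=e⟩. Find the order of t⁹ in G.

Compute successive powers until reaching e:
  (t⁹)¹ = t⁹, (t⁹)² = e.
The smallest positive k with (t⁹)ᵏ = e is 2.

Answer: 2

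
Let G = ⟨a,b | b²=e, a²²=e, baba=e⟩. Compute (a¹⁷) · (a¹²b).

Compute (a¹⁷) · (a¹²b) by multiplying left to right and reducing via the relations at each step:
  (a¹⁷) · a¹² = a⁷
  (a⁷) · b = a⁷b

Answer: a⁷b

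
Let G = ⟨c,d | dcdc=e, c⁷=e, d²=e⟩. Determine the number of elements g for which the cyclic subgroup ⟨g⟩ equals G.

⟨g⟩ = G would require ord(g) = |G| = 14, but the maximum element order in G is 7 < 14. So G is not cyclic and no single element generates it: the count is 0.

Answer: 0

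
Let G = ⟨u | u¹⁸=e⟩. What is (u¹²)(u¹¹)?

Compute (u¹²) · (u¹¹) by multiplying left to right and reducing via the relations at each step:
  (u¹²) · u¹¹ = u⁵

Answer: u⁵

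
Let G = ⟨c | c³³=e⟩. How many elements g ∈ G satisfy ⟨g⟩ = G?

G is cyclic of order 33. An element generates G iff its order is 33, and a cyclic group of order 33 has exactly φ(33) = 20 such elements.

Answer: 20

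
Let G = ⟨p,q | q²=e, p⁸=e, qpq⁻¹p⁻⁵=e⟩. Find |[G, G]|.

G' = [G, G] is generated by all commutators. The generator-pair commutators are: [p, q] = p⁴.
The subgroup they normally generate is {e, p⁴}, of order 2.
Check: |G/G'| = 16/2 = 8 is the order of the abelianisation.

Answer: 2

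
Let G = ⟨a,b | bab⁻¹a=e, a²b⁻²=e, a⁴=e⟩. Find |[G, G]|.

G' = [G, G] is generated by all commutators. The generator-pair commutators are: [a, b] = a².
The subgroup they normally generate is {e, a²}, of order 2.
Check: |G/G'| = 8/2 = 4 is the order of the abelianisation.

Answer: 2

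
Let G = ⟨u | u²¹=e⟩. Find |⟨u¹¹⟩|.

|⟨u¹¹⟩| equals the order of u¹¹. Compute successive powers until reaching e:
  (u¹¹)¹ = u¹¹, (u¹¹)² = u, (u¹¹)³ = u¹², (u¹¹)⁴ = u², (u¹¹)⁵ = u¹³, (u¹¹)⁶ = u³, (u¹¹)⁷ = u¹⁴, (u¹¹)⁸ = u⁴, (u¹¹)⁹ = u¹⁵, (u¹¹)¹⁰ = u⁵, (u¹¹)¹¹ = u¹⁶, (u¹¹)¹² = u⁶, (u¹¹)¹³ = u¹⁷, (u¹¹)¹⁴ = u⁷, (u¹¹)¹⁵ = u¹⁸, (u¹¹)¹⁶ = u⁸, (u¹¹)¹⁷ = u¹⁹, (u¹¹)¹⁸ = u⁹, (u¹¹)¹⁹ = u²⁰, (u¹¹)²⁰ = u¹⁰, (u¹¹)²¹ = e.
The smallest positive k with (u¹¹)ᵏ = e is 21, so |⟨u¹¹⟩| = 21.

Answer: 21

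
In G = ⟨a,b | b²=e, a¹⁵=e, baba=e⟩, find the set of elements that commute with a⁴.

⟨a⁴⟩ ⊆ C_G(a⁴) since powers of a⁴ commute with a⁴; so |C_G(a⁴)| ≥ |⟨a⁴⟩| = 15.
By orbit–stabilizer, |C_G(a⁴)| = |G| / |conj. class of a⁴| = 30 / 2 = 15.
The 15 elements commuting with a⁴ are {e, a, a², a³, a⁴, a⁵, a⁶, a⁷, a⁸, a⁹, a¹⁰, a¹¹, a¹², a¹³, a¹⁴}.

Answer: {e, a, a², a³, a⁴, a⁵, a⁶, a⁷, a⁸, a⁹, a¹⁰, a¹¹, a¹², a¹³, a¹⁴}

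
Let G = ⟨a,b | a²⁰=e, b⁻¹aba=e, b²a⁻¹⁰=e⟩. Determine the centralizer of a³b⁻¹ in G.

⟨a³b⁻¹⟩ ⊆ C_G(a³b⁻¹) since powers of a³b⁻¹ commute with a³b⁻¹; so |C_G(a³b⁻¹)| ≥ |⟨a³b⁻¹⟩| = 4.
By orbit–stabilizer, |C_G(a³b⁻¹)| = |G| / |conj. class of a³b⁻¹| = 40 / 10 = 4.
The 4 elements commuting with a³b⁻¹ are {e, a¹⁰, a³b, a³b⁻¹}.

Answer: {e, a¹⁰, a³b, a³b⁻¹}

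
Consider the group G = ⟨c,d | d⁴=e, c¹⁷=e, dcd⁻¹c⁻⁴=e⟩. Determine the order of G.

Enumerate words in the generators, reducing via the relations: the distinct elements are
  {c, d, e, cd, c², c³, c⁴, c⁵, c⁶, c⁷, c⁸, c⁹, d², d³, cd², cd³, c²d, c³d, c¹², c¹³, c¹¹, c¹⁰, c¹⁴, c¹⁵, c¹⁶, c⁴d, c⁵d, c⁶d, c⁷d, c⁸d, c⁹d, c²d², c²d³, c³d², c³d³, c¹²d, c¹³d, c¹¹d, c¹⁰d, c¹⁴d, c¹⁵d, c¹⁶d, c⁴d², c⁴d³, c⁵d², c⁵d³, c⁶d², c⁶d³, c⁷d², c⁷d³, c⁸d², c⁸d³, c⁹d², c⁹d³, c¹²d², c¹²d³, c¹³d², c¹³d³, c¹¹d², c¹¹d³, c¹⁰d², c¹⁰d³, c¹⁴d², c¹⁴d³, c¹⁵d², c¹⁵d³, c¹⁶d², c¹⁶d³}.
No further products give new elements, so |G| = 68.

Answer: 68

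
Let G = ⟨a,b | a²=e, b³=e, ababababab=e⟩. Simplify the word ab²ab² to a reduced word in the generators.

Multiply left to right, reducing at each step:
  a · b² = ab²
  (ab²) · a = ab²a
  (ab²a) · b² = ab²ab²

Answer: ab²ab²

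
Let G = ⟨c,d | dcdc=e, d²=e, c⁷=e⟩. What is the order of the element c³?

Compute successive powers until reaching e:
  (c³)¹ = c³, (c³)² = c⁶, (c³)³ = c², (c³)⁴ = c⁵, (c³)⁵ = c, (c³)⁶ = c⁴, (c³)⁷ = e.
The smallest positive k with (c³)ᵏ = e is 7.

Answer: 7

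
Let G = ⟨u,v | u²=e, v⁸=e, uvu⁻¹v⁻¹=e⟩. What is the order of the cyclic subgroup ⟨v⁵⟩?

|⟨v⁵⟩| equals the order of v⁵. Compute successive powers until reaching e:
  (v⁵)¹ = v⁵, (v⁵)² = v², (v⁵)³ = v⁷, (v⁵)⁴ = v⁴, (v⁵)⁵ = v, (v⁵)⁶ = v⁶, (v⁵)⁷ = v³, (v⁵)⁸ = e.
The smallest positive k with (v⁵)ᵏ = e is 8, so |⟨v⁵⟩| = 8.

Answer: 8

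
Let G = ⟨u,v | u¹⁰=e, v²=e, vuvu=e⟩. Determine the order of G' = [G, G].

G' = [G, G] is generated by all commutators. The generator-pair commutators are: [u, v] = u².
The subgroup they normally generate is {e, u², u⁴, u⁶, u⁸}, of order 5.
Check: |G/G'| = 20/5 = 4 is the order of the abelianisation.

Answer: 5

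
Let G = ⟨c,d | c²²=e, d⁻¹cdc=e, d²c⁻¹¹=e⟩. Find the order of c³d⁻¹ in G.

Compute successive powers until reaching e:
  (c³d⁻¹)¹ = c³d⁻¹, (c³d⁻¹)² = c¹¹, (c³d⁻¹)³ = c³d, (c³d⁻¹)⁴ = e.
The smallest positive k with (c³d⁻¹)ᵏ = e is 4.

Answer: 4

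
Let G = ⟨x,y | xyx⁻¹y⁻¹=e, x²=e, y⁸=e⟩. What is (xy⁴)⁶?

Compute successive powers of (xy⁴), reducing at each step:
  (xy⁴)²: (xy⁴) · x = y⁴;   (y⁴) · y⁴ = e
  (xy⁴)³: e · x = x;   x · y⁴ = xy⁴
  (xy⁴)⁴: (xy⁴) · x = y⁴;   (y⁴) · y⁴ = e
  (xy⁴)⁵: e · x = x;   x · y⁴ = xy⁴
  (xy⁴)⁶: (xy⁴) · x = y⁴;   (y⁴) · y⁴ = e

Answer: e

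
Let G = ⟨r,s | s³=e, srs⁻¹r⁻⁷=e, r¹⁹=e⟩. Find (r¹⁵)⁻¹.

The order of (r¹⁵) is 19 (smallest k with (r¹⁵)ᵏ = e), so (r¹⁵)⁻¹ = (r¹⁵)¹⁸ = r⁴.
Check: (r¹⁵) · (r⁴) → (r¹⁵) · r⁴ = e, giving e as required.

Answer: r⁴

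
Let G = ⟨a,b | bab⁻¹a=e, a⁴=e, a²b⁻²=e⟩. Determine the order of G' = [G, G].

G' = [G, G] is generated by all commutators. The generator-pair commutators are: [a, b] = a².
The subgroup they normally generate is {e, a²}, of order 2.
Check: |G/G'| = 8/2 = 4 is the order of the abelianisation.

Answer: 2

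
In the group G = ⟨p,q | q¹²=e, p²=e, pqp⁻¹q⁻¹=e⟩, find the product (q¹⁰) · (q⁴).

Compute (q¹⁰) · (q⁴) by multiplying left to right and reducing via the relations at each step:
  (q¹⁰) · q⁴ = q²

Answer: q²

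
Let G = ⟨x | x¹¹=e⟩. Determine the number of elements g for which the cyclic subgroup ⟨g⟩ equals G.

G is cyclic of order 11. An element generates G iff its order is 11, and a cyclic group of order 11 has exactly φ(11) = 10 such elements.

Answer: 10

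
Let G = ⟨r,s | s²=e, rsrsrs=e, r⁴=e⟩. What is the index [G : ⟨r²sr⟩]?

First find ord(r²sr) by computing successive powers:
  (r²sr)¹ = r²sr, (r²sr)² = r³sr², (r²sr)³ = e.
So |⟨r²sr⟩| = ord(r²sr) = 3. With |G| = 24, by Lagrange [G : ⟨r²sr⟩] = 24/3 = 8.

Answer: 8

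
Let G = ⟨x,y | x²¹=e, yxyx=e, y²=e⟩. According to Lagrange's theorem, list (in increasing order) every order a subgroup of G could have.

|G| = 42 = 2 · 3 · 7. By Lagrange's theorem the order of any subgroup divides 42; the divisors of 42 are 1, 2, 3, 6, 7, 14, 21, 42.

Answer: 1, 2, 3, 6, 7, 14, 21, 42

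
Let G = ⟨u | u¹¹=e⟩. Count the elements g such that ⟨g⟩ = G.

G is cyclic of order 11. An element generates G iff its order is 11, and a cyclic group of order 11 has exactly φ(11) = 10 such elements.

Answer: 10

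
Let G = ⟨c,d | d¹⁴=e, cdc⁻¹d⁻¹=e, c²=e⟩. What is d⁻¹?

The order of d is 14 (smallest k with dᵏ = e), so d⁻¹ = d¹³ = d¹³.
Check: d · (d¹³) → d · d¹³ = e, giving e as required.

Answer: d¹³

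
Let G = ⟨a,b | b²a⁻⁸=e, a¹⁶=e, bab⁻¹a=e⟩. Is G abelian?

a·b = ab but b·a = a⁷b⁻¹, so a·b ≠ b·a and G is not abelian.

Answer: No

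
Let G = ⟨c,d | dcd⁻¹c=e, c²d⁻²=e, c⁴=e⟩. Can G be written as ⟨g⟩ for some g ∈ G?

Every cyclic group is abelian. But c·d = cd while d·c = cd⁻¹, so c·d ≠ d·c and G is not abelian. Hence G is not cyclic.

Answer: No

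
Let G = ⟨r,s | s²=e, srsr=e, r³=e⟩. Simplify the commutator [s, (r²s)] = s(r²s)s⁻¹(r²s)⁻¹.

[s, (r²s)] = s·(r²s)·s⁻¹·(r²s)⁻¹.
  s · (r²s) = r
  r · s = rs
  (rs) · (r²s) = r²

Answer: r²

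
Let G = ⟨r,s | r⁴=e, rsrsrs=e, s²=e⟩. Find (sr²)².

Compute successive powers of (sr²), reducing at each step:
  (sr²)²: (sr²) · s = sr²s;   (sr²s) · r² = r²sr²s

Answer: r²sr²s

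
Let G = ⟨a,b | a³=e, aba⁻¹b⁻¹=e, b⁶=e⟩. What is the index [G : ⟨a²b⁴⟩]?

First find ord(a²b⁴) by computing successive powers:
  (a²b⁴)¹ = a²b⁴, (a²b⁴)² = ab², (a²b⁴)³ = e.
So |⟨a²b⁴⟩| = ord(a²b⁴) = 3. With |G| = 18, by Lagrange [G : ⟨a²b⁴⟩] = 18/3 = 6.

Answer: 6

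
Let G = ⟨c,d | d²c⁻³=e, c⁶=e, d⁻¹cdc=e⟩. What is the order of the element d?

Compute successive powers until reaching e:
  d¹ = d, d² = c³, d³ = d⁻¹, d⁴ = e.
The smallest positive k with dᵏ = e is 4.

Answer: 4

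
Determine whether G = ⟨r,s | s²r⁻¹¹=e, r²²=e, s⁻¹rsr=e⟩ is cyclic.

Every cyclic group is abelian. But r·s = rs while s·r = r¹⁰s⁻¹, so r·s ≠ s·r and G is not abelian. Hence G is not cyclic.

Answer: No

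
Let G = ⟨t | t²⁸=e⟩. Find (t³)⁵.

Compute successive powers of (t³), reducing at each step:
  (t³)²: (t³) · t³ = t⁶
  (t³)³: (t⁶) · t³ = t⁹
  (t³)⁴: (t⁹) · t³ = t¹²
  (t³)⁵: (t¹²) · t³ = t¹⁵

Answer: t¹⁵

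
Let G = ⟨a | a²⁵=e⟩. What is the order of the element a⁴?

Compute successive powers until reaching e:
  (a⁴)¹ = a⁴, (a⁴)² = a⁸, (a⁴)³ = a¹², (a⁴)⁴ = a¹⁶, (a⁴)⁵ = a²⁰, (a⁴)⁶ = a²⁴, (a⁴)⁷ = a³, (a⁴)⁸ = a⁷, (a⁴)⁹ = a¹¹, (a⁴)¹⁰ = a¹⁵, (a⁴)¹¹ = a¹⁹, (a⁴)¹² = a²³, (a⁴)¹³ = a², (a⁴)¹⁴ = a⁶, (a⁴)¹⁵ = a¹⁰, (a⁴)¹⁶ = a¹⁴, (a⁴)¹⁷ = a¹⁸, (a⁴)¹⁸ = a²², (a⁴)¹⁹ = a, (a⁴)²⁰ = a⁵, (a⁴)²¹ = a⁹, (a⁴)²² = a¹³, (a⁴)²³ = a¹⁷, (a⁴)²⁴ = a²¹, (a⁴)²⁵ = e.
The smallest positive k with (a⁴)ᵏ = e is 25.

Answer: 25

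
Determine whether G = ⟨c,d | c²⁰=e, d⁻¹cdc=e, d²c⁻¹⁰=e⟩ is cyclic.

Every cyclic group is abelian. But c·d = cd while d·c = c⁹d⁻¹, so c·d ≠ d·c and G is not abelian. Hence G is not cyclic.

Answer: No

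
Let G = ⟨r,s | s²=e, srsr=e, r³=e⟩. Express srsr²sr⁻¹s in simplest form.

Multiply left to right, reducing at each step:
  s · r = r²s
  (r²s) · s = r²
  (r²) · r² = r
  r · s = rs
  (rs) · r⁻¹ = r²s
  (r²s) · s = r²

Answer: r²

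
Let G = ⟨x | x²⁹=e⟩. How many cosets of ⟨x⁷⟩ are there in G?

First find ord(x⁷) by computing successive powers:
  (x⁷)¹ = x⁷, (x⁷)² = x¹⁴, (x⁷)³ = x²¹, (x⁷)⁴ = x²⁸, (x⁷)⁵ = x⁶, (x⁷)⁶ = x¹³, (x⁷)⁷ = x²⁰, (x⁷)⁸ = x²⁷, (x⁷)⁹ = x⁵, (x⁷)¹⁰ = x¹², (x⁷)¹¹ = x¹⁹, (x⁷)¹² = x²⁶, (x⁷)¹³ = x⁴, (x⁷)¹⁴ = x¹¹, (x⁷)¹⁵ = x¹⁸, (x⁷)¹⁶ = x²⁵, (x⁷)¹⁷ = x³, (x⁷)¹⁸ = x¹⁰, (x⁷)¹⁹ = x¹⁷, (x⁷)²⁰ = x²⁴, (x⁷)²¹ = x², (x⁷)²² = x⁹, (x⁷)²³ = x¹⁶, (x⁷)²⁴ = x²³, (x⁷)²⁵ = x, (x⁷)²⁶ = x⁸, (x⁷)²⁷ = x¹⁵, (x⁷)²⁸ = x²², (x⁷)²⁹ = e.
So |⟨x⁷⟩| = ord(x⁷) = 29. With |G| = 29, by Lagrange [G : ⟨x⁷⟩] = 29/29 = 1.

Answer: 1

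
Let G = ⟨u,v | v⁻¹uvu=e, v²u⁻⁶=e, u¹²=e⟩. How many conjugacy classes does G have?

The conjugacy classes (representative and size) are:
  [e] (size 1), [u¹¹] (size 2), [u²] (size 2), [u⁹] (size 2), [u⁴] (size 2), [u⁵] (size 2), [u⁶] (size 1), [u²v] (size 6), [uv] (size 6).
Class equation: 1 + 2 + 2 + 2 + 2 + 2 + 1 + 6 + 6 = 24 = |G|. So G has 9 conjugacy classes.

Answer: 9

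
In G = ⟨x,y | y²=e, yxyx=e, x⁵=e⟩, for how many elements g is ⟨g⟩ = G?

⟨g⟩ = G would require ord(g) = |G| = 10, but the maximum element order in G is 5 < 10. So G is not cyclic and no single element generates it: the count is 0.

Answer: 0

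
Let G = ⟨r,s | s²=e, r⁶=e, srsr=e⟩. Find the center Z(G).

An element z ∈ Z(G) iff z commutes with every generator.
For example r³ is central: (r³)·r = r⁴ = r·(r³); (r³)·s = r³s = s·(r³).
Whereas r ∉ Z(G) since r·s = rs ≠ r⁵s = s·r.
Checking each of the 12 elements this way gives Z(G) = {e, r³}, of order 2.

Answer: {e, r³}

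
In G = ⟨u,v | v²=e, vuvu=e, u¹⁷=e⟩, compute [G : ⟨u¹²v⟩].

First find ord(u¹²v) by computing successive powers:
  (u¹²v)¹ = u¹²v, (u¹²v)² = e.
So |⟨u¹²v⟩| = ord(u¹²v) = 2. With |G| = 34, by Lagrange [G : ⟨u¹²v⟩] = 34/2 = 17.

Answer: 17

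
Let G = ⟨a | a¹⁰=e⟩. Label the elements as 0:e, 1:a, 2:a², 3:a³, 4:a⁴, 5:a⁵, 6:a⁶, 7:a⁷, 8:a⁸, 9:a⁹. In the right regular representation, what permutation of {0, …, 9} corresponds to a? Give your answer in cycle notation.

(0 1 2 3 4 5 6 7 8 9)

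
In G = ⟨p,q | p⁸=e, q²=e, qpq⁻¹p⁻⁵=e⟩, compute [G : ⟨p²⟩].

First find ord(p²) by computing successive powers:
  (p²)¹ = p², (p²)² = p⁴, (p²)³ = p⁶, (p²)⁴ = e.
So |⟨p²⟩| = ord(p²) = 4. With |G| = 16, by Lagrange [G : ⟨p²⟩] = 16/4 = 4.

Answer: 4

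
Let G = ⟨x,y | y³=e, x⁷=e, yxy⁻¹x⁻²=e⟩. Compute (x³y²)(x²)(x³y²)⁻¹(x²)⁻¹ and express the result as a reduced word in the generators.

[(x³y²), (x²)] = (x³y²)·(x²)·(x³y²)⁻¹·(x²)⁻¹.
  (x³y²) · (x²) = x⁴y²
  (x⁴y²) · (xy) = x
  x · (x⁵) = x⁶

Answer: x⁶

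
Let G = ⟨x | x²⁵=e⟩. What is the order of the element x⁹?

Compute successive powers until reaching e:
  (x⁹)¹ = x⁹, (x⁹)² = x¹⁸, (x⁹)³ = x², (x⁹)⁴ = x¹¹, (x⁹)⁵ = x²⁰, (x⁹)⁶ = x⁴, (x⁹)⁷ = x¹³, (x⁹)⁸ = x²², (x⁹)⁹ = x⁶, (x⁹)¹⁰ = x¹⁵, (x⁹)¹¹ = x²⁴, (x⁹)¹² = x⁸, (x⁹)¹³ = x¹⁷, (x⁹)¹⁴ = x, (x⁹)¹⁵ = x¹⁰, (x⁹)¹⁶ = x¹⁹, (x⁹)¹⁷ = x³, (x⁹)¹⁸ = x¹², (x⁹)¹⁹ = x²¹, (x⁹)²⁰ = x⁵, (x⁹)²¹ = x¹⁴, (x⁹)²² = x²³, (x⁹)²³ = x⁷, (x⁹)²⁴ = x¹⁶, (x⁹)²⁵ = e.
The smallest positive k with (x⁹)ᵏ = e is 25.

Answer: 25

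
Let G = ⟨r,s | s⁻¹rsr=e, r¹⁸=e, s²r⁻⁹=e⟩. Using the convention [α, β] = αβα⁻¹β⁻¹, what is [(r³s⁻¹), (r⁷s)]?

[(r³s⁻¹), (r⁷s)] = (r³s⁻¹)·(r⁷s)·(r³s⁻¹)⁻¹·(r⁷s)⁻¹.
  (r³s⁻¹) · (r⁷s) = r¹⁴
  (r¹⁴) · (r³s) = r⁸s⁻¹
  (r⁸s⁻¹) · (r⁷s⁻¹) = r¹⁰

Answer: r¹⁰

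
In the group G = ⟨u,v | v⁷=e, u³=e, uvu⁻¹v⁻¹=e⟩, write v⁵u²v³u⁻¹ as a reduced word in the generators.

Multiply left to right, reducing at each step:
  (v⁵) · u² = u²v⁵
  (u²v⁵) · v³ = u²v
  (u²v) · u⁻¹ = uv

Answer: uv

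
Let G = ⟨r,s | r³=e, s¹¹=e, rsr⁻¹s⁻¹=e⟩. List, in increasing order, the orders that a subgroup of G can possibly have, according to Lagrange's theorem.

|G| = 33 = 3 · 11. By Lagrange's theorem the order of any subgroup divides 33; the divisors of 33 are 1, 3, 11, 33.

Answer: 1, 3, 11, 33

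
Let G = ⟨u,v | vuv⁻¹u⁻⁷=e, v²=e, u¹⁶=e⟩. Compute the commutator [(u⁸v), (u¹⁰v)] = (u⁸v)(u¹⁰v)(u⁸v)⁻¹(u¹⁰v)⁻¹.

[(u⁸v), (u¹⁰v)] = (u⁸v)·(u¹⁰v)·(u⁸v)⁻¹·(u¹⁰v)⁻¹.
  (u⁸v) · (u¹⁰v) = u¹⁴
  (u¹⁴) · (u⁸v) = u⁶v
  (u⁶v) · (u¹⁰v) = u¹²

Answer: u¹²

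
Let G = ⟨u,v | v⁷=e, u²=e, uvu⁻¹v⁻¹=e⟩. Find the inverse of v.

The order of v is 7 (smallest k with vᵏ = e), so v⁻¹ = v⁶ = v⁶.
Check: v · (v⁶) → v · v⁶ = e, giving e as required.

Answer: v⁶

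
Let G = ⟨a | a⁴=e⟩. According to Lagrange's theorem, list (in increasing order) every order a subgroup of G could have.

|G| = 4 = 2². By Lagrange's theorem the order of any subgroup divides 4; the divisors of 4 are 1, 2, 4.

Answer: 1, 2, 4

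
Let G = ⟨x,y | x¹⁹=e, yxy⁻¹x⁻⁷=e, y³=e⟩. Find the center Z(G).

An element z ∈ Z(G) iff z commutes with every generator.
For example e is central: e·x = x = x·e; e·y = y = y·e.
Whereas x ∉ Z(G) since x·y = xy ≠ x⁷y = y·x.
Checking each of the 57 elements this way gives Z(G) = {e}, of order 1.

Answer: {e}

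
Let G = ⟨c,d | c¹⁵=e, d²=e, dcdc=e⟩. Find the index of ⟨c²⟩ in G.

First find ord(c²) by computing successive powers:
  (c²)¹ = c², (c²)² = c⁴, (c²)³ = c⁶, (c²)⁴ = c⁸, (c²)⁵ = c¹⁰, (c²)⁶ = c¹², (c²)⁷ = c¹⁴, (c²)⁸ = c, (c²)⁹ = c³, (c²)¹⁰ = c⁵, (c²)¹¹ = c⁷, (c²)¹² = c⁹, (c²)¹³ = c¹¹, (c²)¹⁴ = c¹³, (c²)¹⁵ = e.
So |⟨c²⟩| = ord(c²) = 15. With |G| = 30, by Lagrange [G : ⟨c²⟩] = 30/15 = 2.

Answer: 2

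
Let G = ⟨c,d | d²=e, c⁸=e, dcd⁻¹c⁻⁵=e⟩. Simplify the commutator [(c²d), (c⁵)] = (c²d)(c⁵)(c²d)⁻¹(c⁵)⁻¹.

[(c²d), (c⁵)] = (c²d)·(c⁵)·(c²d)⁻¹·(c⁵)⁻¹.
  (c²d) · (c⁵) = c³d
  (c³d) · (c⁶d) = c
  c · (c³) = c⁴

Answer: c⁴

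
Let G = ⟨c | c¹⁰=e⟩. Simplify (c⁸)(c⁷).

Compute (c⁸) · (c⁷) by multiplying left to right and reducing via the relations at each step:
  (c⁸) · c⁷ = c⁵

Answer: c⁵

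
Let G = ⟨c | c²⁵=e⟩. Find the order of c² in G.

Compute successive powers until reaching e:
  (c²)¹ = c², (c²)² = c⁴, (c²)³ = c⁶, (c²)⁴ = c⁸, (c²)⁵ = c¹⁰, (c²)⁶ = c¹², (c²)⁷ = c¹⁴, (c²)⁸ = c¹⁶, (c²)⁹ = c¹⁸, (c²)¹⁰ = c²⁰, (c²)¹¹ = c²², (c²)¹² = c²⁴, (c²)¹³ = c, (c²)¹⁴ = c³, (c²)¹⁵ = c⁵, (c²)¹⁶ = c⁷, (c²)¹⁷ = c⁹, (c²)¹⁸ = c¹¹, (c²)¹⁹ = c¹³, (c²)²⁰ = c¹⁵, (c²)²¹ = c¹⁷, (c²)²² = c¹⁹, (c²)²³ = c²¹, (c²)²⁴ = c²³, (c²)²⁵ = e.
The smallest positive k with (c²)ᵏ = e is 25.

Answer: 25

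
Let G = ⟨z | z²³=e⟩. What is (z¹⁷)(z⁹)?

Compute (z¹⁷) · (z⁹) by multiplying left to right and reducing via the relations at each step:
  (z¹⁷) · z⁹ = z³

Answer: z³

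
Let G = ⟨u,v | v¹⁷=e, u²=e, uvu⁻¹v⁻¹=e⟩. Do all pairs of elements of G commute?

Each pair of generators commutes: u·v = uv = v·u. Since the generators pairwise commute, every element of G commutes with every other, so G is abelian.

Answer: Yes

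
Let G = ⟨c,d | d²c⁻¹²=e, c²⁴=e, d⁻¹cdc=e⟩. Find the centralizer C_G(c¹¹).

⟨c¹¹⟩ ⊆ C_G(c¹¹) since powers of c¹¹ commute with c¹¹; so |C_G(c¹¹)| ≥ |⟨c¹¹⟩| = 24.
By orbit–stabilizer, |C_G(c¹¹)| = |G| / |conj. class of c¹¹| = 48 / 2 = 24.
The 24 elements commuting with c¹¹ are {e, c, c², c³, c⁴, c⁵, c⁶, c⁷, c⁸, c⁹, c¹⁰, c¹¹, c¹², c¹³, c¹⁴, c¹⁵, c¹⁶, c¹⁷, c¹⁸, c¹⁹, c²⁰, c²¹, c²², c²³}.

Answer: {e, c, c², c³, c⁴, c⁵, c⁶, c⁷, c⁸, c⁹, c¹⁰, c¹¹, c¹², c¹³, c¹⁴, c¹⁵, c¹⁶, c¹⁷, c¹⁸, c¹⁹, c²⁰, c²¹, c²², c²³}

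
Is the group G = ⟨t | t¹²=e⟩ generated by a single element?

|G| = 12. The element t has order 12 (its powers give 12 distinct elements), so ⟨t⟩ = G and G is cyclic.

Answer: Yes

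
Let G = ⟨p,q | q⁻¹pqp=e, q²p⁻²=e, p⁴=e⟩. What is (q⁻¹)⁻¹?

The order of (q⁻¹) is 4 (smallest k with (q⁻¹)ᵏ = e), so (q⁻¹)⁻¹ = (q⁻¹)³ = q.
Check: (q⁻¹) · q → (q⁻¹) · q = e, giving e as required.

Answer: q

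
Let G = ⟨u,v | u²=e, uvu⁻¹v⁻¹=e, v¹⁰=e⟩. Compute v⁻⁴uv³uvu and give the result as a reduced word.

Multiply left to right, reducing at each step:
  (v⁶) · u = uv⁶
  (uv⁶) · v³ = uv⁹
  (uv⁹) · u = v⁹
  (v⁹) · v = e
  e · u = u

Answer: u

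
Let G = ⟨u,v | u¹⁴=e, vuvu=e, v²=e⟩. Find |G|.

Enumerate words in the generators, reducing via the relations: the distinct elements are
  {e, u, v, uv, u², u³, u⁴, u⁵, u⁶, u⁷, u⁸, u⁹, u²v, u³v, u¹², u¹³, u¹¹, u¹⁰, u⁴v, u⁵v, u⁶v, u⁷v, u⁸v, u⁹v, u¹²v, u¹³v, u¹¹v, u¹⁰v}.
No further products give new elements, so |G| = 28.

Answer: 28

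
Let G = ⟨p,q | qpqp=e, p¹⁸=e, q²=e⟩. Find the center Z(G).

An element z ∈ Z(G) iff z commutes with every generator.
For example p⁹ is central: (p⁹)·p = p¹⁰ = p·(p⁹); (p⁹)·q = p⁹q = q·(p⁹).
Whereas p ∉ Z(G) since p·q = pq ≠ p¹⁷q = q·p.
Checking each of the 36 elements this way gives Z(G) = {e, p⁹}, of order 2.

Answer: {e, p⁹}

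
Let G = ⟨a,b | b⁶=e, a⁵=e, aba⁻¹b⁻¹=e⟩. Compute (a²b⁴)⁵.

Compute successive powers of (a²b⁴), reducing at each step:
  (a²b⁴)²: (a²b⁴) · a² = a⁴b⁴;   (a⁴b⁴) · b⁴ = a⁴b²
  (a²b⁴)³: (a⁴b²) · a² = ab²;   (ab²) · b⁴ = a
  (a²b⁴)⁴: a · a² = a³;   (a³) · b⁴ = a³b⁴
  (a²b⁴)⁵: (a³b⁴) · a² = b⁴;   (b⁴) · b⁴ = b²

Answer: b²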